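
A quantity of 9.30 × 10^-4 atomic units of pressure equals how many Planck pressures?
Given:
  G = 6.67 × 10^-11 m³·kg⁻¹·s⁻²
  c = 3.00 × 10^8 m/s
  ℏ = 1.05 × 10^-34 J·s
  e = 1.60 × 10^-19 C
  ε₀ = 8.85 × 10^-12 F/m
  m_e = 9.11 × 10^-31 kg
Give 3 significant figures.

atomic unit of pressure: P_au = E_h/a₀³ = m_e⁴e¹⁰/((4πε₀)⁵ℏ⁸) = 3.01 × 10^13 Pa
Planck pressure: p_P = c⁷/(ℏG²) = 4.68 × 10^113 Pa
9.30 × 10^-4 × 3.01 × 10^13 / 4.68 × 10^113 = 5.99 × 10^-104

5.99 × 10^-104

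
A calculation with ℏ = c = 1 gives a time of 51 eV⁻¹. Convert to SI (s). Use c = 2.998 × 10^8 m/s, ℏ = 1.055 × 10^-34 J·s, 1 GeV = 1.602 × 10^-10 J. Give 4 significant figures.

A time is [E]⁻¹ in ℏ=c=1; restore one factor of ℏ.
1 GeV⁻¹ → ℏ × (1 GeV in J)⁻¹ = 6.586 × 10^-25 s.
Convert the energy scale: 51 eV⁻¹ = 5.10 × 10^10 GeV⁻¹.
Result: 5.10 × 10^10 × 6.586 × 10^-25 = 3.359 × 10^-14 s.

3.359 × 10^-14 s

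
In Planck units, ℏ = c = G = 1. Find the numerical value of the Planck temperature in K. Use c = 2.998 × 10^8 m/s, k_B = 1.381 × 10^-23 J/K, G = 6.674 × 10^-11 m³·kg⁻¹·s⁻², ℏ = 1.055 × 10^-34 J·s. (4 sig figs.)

From ℏ = c = G = 1 the temperature scale is T_P = √(ℏc⁵/G) / k_B.
  = √(3.828 × 10^18) × 7.241 × 10^22
  = 1.417 × 10^32 K

1.417 × 10^32 K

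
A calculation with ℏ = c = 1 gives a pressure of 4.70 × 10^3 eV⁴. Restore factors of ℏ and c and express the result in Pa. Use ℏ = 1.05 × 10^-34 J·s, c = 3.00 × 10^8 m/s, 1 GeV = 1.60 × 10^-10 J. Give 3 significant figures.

Pressure is [E]/[L]³ = [E]⁴/(ℏc)³.
1 GeV⁴ → 1/(ℏc)³ × (1 GeV in J)⁴ = 2.10 × 10^37 Pa.
Convert the energy scale: 4.70 × 10^3 eV⁴ = 4.70 × 10^-33 GeV⁴.
Result: 4.70 × 10^-33 × 2.10 × 10^37 = 9.85 × 10^4 Pa.

9.85 × 10^4 Pa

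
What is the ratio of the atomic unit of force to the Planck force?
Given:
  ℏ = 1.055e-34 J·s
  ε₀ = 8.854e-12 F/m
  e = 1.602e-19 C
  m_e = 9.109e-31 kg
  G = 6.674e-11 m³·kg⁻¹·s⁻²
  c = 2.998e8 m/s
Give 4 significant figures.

atomic unit of force: F_au = E_h/a₀ = m_e²e⁶/((4πε₀)³ℏ⁴) = 8.220e-8 N
Planck force: F_P = c⁴/G = 1.210e44 N
ratio = 8.220e-8 / 1.210e44 = 6.791e-52

6.791e-52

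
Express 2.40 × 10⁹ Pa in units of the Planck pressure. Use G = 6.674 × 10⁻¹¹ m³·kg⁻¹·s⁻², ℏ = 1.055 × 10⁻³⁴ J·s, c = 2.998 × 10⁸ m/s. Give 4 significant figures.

5.181 × 10⁻¹⁰⁵

Planck pressure: p_P = c⁷/(ℏG²) = 4.632 × 10¹¹³ Pa.
2.40 × 10⁹ / 4.632 × 10¹¹³ = 5.181 × 10⁻¹⁰⁵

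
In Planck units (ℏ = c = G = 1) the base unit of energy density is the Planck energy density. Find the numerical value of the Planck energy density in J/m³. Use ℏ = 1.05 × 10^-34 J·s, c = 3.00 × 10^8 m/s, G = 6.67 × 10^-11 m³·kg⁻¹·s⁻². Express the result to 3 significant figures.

u_P = c⁷/(ℏG²)
  = 2.19 × 10^59 / 4.67 × 10^-55
  = 4.68 × 10^113 J/m³

4.68 × 10^113 J/m³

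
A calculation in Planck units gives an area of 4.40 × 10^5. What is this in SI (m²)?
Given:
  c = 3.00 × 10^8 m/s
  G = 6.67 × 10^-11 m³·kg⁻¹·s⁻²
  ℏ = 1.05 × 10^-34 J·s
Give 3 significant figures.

1.14 × 10^-64 m²

One Planck area: A_P = ℏG/c³ = 2.59 × 10^-70 m².
4.40 × 10^5 × 2.59 × 10^-70 m² = 1.14 × 10^-64 m²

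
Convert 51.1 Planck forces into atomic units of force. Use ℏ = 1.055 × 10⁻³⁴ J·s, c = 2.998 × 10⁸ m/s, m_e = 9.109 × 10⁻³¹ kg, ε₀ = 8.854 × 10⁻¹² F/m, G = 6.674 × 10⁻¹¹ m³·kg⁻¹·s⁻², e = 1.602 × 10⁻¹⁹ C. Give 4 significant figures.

Planck force: F_P = c⁴/G = 1.210 × 10⁴⁴ N
atomic unit of force: F_au = E_h/a₀ = m_e²e⁶/((4πε₀)³ℏ⁴) = 8.220 × 10⁻⁸ N
51.1 × 1.210 × 10⁴⁴ / 8.220 × 10⁻⁸ = 7.525 × 10⁵²

7.525 × 10⁵²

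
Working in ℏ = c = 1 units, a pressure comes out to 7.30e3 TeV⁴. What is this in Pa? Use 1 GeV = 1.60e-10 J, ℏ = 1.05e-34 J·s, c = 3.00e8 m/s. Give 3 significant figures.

Pressure is [E]/[L]³ = [E]⁴/(ℏc)³.
1 GeV⁴ → 1/(ℏc)³ × (1 GeV in J)⁴ = 2.10e37 Pa.
Convert the energy scale: 7.30e3 TeV⁴ = 7.30e15 GeV⁴.
Result: 7.30e15 × 2.10e37 = 1.53e53 Pa.

1.53e53 Pa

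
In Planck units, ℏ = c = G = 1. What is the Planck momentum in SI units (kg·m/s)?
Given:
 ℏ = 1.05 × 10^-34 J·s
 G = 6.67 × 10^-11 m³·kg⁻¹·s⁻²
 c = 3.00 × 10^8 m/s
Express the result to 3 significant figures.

6.52 kg·m/s

Dimensional analysis gives p_P = √(ℏc³/G).
  = √(42.5)
  = 6.52 kg·m/s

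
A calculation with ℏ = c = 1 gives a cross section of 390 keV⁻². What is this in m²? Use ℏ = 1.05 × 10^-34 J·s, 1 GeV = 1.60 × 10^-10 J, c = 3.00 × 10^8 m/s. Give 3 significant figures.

1.51 × 10^-17 m²

Area is [L]² = [E]⁻²·(ℏc)²; restore (ℏc)².
1 GeV⁻² → (ℏc)² × (1 GeV in J)⁻² = 3.88 × 10^-32 m².
Convert the energy scale: 390 keV⁻² = 3.90 × 10^14 GeV⁻².
Result: 3.90 × 10^14 × 3.88 × 10^-32 = 1.51 × 10^-17 m².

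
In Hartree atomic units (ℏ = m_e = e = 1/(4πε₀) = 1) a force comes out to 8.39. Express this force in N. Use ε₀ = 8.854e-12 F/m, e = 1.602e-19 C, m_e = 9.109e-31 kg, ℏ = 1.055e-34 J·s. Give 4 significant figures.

One atomic unit of force: F_au = E_h/a₀ = m_e²e⁶/((4πε₀)³ℏ⁴) = 8.220e-8 N.
8.39 × 8.220e-8 N = 6.896e-7 N

6.896e-7 N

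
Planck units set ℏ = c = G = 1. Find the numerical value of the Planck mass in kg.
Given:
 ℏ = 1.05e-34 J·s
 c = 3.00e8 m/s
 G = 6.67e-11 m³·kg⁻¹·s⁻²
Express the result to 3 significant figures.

2.17e-8 kg

The unique combination of the constants set to 1 with dimensions of mass is m_P = √(ℏc/G).
  = √(4.72e-16)
  = 2.17e-8 kg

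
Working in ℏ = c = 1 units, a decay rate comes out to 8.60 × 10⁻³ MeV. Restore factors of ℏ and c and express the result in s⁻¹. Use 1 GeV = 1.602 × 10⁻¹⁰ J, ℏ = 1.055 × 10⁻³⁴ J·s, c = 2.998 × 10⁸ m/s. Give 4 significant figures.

A rate is [E]/ℏ; divide by ℏ.
1 GeV → 1/ℏ × (1 GeV in J) = 1.518 × 10²⁴ s⁻¹.
Convert the energy scale: 8.60 × 10⁻³ MeV = 8.60 × 10⁻⁶ GeV.
Result: 8.60 × 10⁻⁶ × 1.518 × 10²⁴ = 1.306 × 10¹⁹ s⁻¹.

1.306 × 10¹⁹ s⁻¹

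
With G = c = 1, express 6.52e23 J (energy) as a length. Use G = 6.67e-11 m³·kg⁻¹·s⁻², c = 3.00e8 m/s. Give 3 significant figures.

Energy → length via G/c⁴.
6.52e23 J × (G/c⁴) = 5.37e-21 m

5.37e-21 m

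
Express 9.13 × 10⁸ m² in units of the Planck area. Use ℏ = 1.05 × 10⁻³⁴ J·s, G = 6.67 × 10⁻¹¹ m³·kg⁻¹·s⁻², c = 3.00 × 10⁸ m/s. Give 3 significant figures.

Planck area: A_P = ℏG/c³ = 2.59 × 10⁻⁷⁰ m².
9.13 × 10⁸ / 2.59 × 10⁻⁷⁰ = 3.52 × 10⁷⁸

3.52 × 10⁷⁸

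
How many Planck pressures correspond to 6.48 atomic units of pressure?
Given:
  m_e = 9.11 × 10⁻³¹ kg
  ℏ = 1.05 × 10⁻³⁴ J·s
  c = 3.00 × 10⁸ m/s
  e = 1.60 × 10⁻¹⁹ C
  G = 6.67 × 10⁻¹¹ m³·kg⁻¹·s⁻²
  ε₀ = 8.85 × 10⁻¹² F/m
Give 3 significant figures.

4.17 × 10⁻¹⁰⁰

atomic unit of pressure: P_au = E_h/a₀³ = m_e⁴e¹⁰/((4πε₀)⁵ℏ⁸) = 3.01 × 10¹³ Pa
Planck pressure: p_P = c⁷/(ℏG²) = 4.68 × 10¹¹³ Pa
6.48 × 3.01 × 10¹³ / 4.68 × 10¹¹³ = 4.17 × 10⁻¹⁰⁰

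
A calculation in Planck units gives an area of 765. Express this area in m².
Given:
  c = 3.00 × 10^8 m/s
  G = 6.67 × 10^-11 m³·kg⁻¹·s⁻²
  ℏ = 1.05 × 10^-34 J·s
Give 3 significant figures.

1.98 × 10^-67 m²

One Planck area: A_P = ℏG/c³ = 2.59 × 10^-70 m².
765 × 2.59 × 10^-70 m² = 1.98 × 10^-67 m²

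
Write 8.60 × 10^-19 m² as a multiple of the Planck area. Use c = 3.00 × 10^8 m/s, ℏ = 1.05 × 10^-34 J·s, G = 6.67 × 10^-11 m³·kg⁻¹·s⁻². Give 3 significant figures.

Planck area: A_P = ℏG/c³ = 2.59 × 10^-70 m².
8.60 × 10^-19 / 2.59 × 10^-70 = 3.32 × 10^51

3.32 × 10^51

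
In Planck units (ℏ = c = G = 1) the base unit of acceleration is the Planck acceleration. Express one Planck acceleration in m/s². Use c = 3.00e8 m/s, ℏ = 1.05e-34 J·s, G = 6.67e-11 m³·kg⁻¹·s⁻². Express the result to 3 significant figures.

5.59e51 m/s²

a_P = √(c⁷/(ℏG))
  = √(3.12e103)
  = 5.59e51 m/s²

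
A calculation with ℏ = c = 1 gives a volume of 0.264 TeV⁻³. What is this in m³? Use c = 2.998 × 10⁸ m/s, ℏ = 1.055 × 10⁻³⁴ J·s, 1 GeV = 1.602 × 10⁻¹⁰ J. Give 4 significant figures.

2.032 × 10⁻⁵⁷ m³

Volume is [L]³ = [E]⁻³·(ℏc)³.
1 GeV⁻³ → (ℏc)³ × (1 GeV in J)⁻³ = 7.696 × 10⁻⁴⁸ m³.
Convert the energy scale: 0.264 TeV⁻³ = 2.64 × 10⁻¹⁰ GeV⁻³.
Result: 2.64 × 10⁻¹⁰ × 7.696 × 10⁻⁴⁸ = 2.032 × 10⁻⁵⁷ m³.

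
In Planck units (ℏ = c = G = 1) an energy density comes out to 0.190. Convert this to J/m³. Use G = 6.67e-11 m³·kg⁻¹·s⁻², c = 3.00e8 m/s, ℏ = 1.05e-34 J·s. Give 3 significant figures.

One Planck energy density: u_P = c⁷/(ℏG²) = 4.68e113 J/m³.
0.190 × 4.68e113 J/m³ = 8.90e112 J/m³

8.90e112 J/m³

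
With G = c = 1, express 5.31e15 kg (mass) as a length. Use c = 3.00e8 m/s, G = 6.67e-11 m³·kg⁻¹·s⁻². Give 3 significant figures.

In G = c = 1 units mass has dimensions of length; the conversion factor is G/c².
5.31e15 kg × (G/c²) = 3.94e-12 m

3.94e-12 m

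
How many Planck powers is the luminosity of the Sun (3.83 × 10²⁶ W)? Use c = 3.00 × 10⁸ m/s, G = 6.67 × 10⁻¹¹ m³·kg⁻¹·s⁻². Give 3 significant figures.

1.05 × 10⁻²⁶

Planck power: P_P = c⁵/G = 3.64 × 10⁵² W.
3.83 × 10²⁶ / 3.64 × 10⁵² = 1.05 × 10⁻²⁶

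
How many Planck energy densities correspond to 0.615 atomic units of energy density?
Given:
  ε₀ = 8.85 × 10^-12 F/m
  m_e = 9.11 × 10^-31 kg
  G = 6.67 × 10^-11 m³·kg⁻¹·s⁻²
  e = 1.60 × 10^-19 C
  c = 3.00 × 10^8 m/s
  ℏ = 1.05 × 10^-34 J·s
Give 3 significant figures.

3.96 × 10^-101

atomic unit of energy density: u_au = E_h/a₀³ = m_e⁴e¹⁰/((4πε₀)⁵ℏ⁸) = 3.01 × 10^13 J/m³
Planck energy density: u_P = c⁷/(ℏG²) = 4.68 × 10^113 J/m³
0.615 × 3.01 × 10^13 / 4.68 × 10^113 = 3.96 × 10^-101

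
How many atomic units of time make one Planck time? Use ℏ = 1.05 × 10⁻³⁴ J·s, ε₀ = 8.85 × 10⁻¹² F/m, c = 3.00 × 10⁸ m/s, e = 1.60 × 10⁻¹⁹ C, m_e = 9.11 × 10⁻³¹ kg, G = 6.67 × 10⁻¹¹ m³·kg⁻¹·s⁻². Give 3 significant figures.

2.24 × 10⁻²⁷

Planck time: t_P = √(ℏG/c⁵) = 5.37 × 10⁻⁴⁴ s
atomic unit of time: τ_au = (4πε₀)²ℏ³/(m_e e⁴) = 2.40 × 10⁻¹⁷ s
ratio = 5.37 × 10⁻⁴⁴ / 2.40 × 10⁻¹⁷ = 2.24 × 10⁻²⁷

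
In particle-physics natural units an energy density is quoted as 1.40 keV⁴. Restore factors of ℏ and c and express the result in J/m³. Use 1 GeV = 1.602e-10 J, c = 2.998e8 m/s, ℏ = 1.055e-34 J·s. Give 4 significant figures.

2.914e13 J/m³

[E]/[L]³ = [E]⁴/(ℏc)³; restore (ℏc)⁻³.
1 GeV⁴ → 1/(ℏc)³ × (1 GeV in J)⁴ = 2.082e37 J/m³.
Convert the energy scale: 1.40 keV⁴ = 1.40e-24 GeV⁴.
Result: 1.40e-24 × 2.082e37 = 2.914e13 J/m³.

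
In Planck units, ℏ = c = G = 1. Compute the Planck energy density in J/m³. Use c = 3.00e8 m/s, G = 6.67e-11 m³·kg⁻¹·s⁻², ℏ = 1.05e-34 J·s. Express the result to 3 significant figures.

Dimensional analysis gives u_P = c⁷/(ℏG²).
  = 2.19e59 / 4.67e-55
  = 4.68e113 J/m³

4.68e113 J/m³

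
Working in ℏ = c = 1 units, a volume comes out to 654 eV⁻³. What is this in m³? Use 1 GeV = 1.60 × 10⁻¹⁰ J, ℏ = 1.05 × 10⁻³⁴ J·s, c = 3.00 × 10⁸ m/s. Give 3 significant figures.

4.99 × 10⁻¹⁸ m³

Volume is [L]³ = [E]⁻³·(ℏc)³.
1 GeV⁻³ → (ℏc)³ × (1 GeV in J)⁻³ = 7.63 × 10⁻⁴⁸ m³.
Convert the energy scale: 654 eV⁻³ = 6.54 × 10²⁹ GeV⁻³.
Result: 6.54 × 10²⁹ × 7.63 × 10⁻⁴⁸ = 4.99 × 10⁻¹⁸ m³.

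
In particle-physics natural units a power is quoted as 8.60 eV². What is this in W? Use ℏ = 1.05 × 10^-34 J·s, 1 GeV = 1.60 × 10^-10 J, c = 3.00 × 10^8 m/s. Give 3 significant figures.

Power is [E]/[T] = [E]²/ℏ.
1 GeV² → 1/ℏ × (1 GeV in J)² = 2.44 × 10^14 W.
Convert the energy scale: 8.60 eV² = 8.60 × 10^-18 GeV².
Result: 8.60 × 10^-18 × 2.44 × 10^14 = 2.10 × 10^-3 W.

2.10 × 10^-3 W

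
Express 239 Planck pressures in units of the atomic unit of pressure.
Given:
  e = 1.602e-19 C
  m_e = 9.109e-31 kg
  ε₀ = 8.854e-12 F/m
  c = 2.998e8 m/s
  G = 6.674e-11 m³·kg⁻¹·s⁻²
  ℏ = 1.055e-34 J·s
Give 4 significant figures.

3.780e102

Planck pressure: p_P = c⁷/(ℏG²) = 4.632e113 Pa
atomic unit of pressure: P_au = E_h/a₀³ = m_e⁴e¹⁰/((4πε₀)⁵ℏ⁸) = 2.929e13 Pa
239 × 4.632e113 / 2.929e13 = 3.780e102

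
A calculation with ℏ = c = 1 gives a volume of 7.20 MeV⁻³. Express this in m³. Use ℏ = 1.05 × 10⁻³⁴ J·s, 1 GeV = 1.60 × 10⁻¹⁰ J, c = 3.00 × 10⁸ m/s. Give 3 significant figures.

Volume is [L]³ = [E]⁻³·(ℏc)³.
1 GeV⁻³ → (ℏc)³ × (1 GeV in J)⁻³ = 7.63 × 10⁻⁴⁸ m³.
Convert the energy scale: 7.20 MeV⁻³ = 7.20 × 10⁹ GeV⁻³.
Result: 7.20 × 10⁹ × 7.63 × 10⁻⁴⁸ = 5.49 × 10⁻³⁸ m³.

5.49 × 10⁻³⁸ m³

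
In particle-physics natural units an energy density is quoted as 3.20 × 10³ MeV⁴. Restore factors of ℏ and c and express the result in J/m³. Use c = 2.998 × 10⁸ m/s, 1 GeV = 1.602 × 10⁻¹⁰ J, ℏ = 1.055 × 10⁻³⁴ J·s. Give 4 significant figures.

6.661 × 10²⁸ J/m³

[E]/[L]³ = [E]⁴/(ℏc)³; restore (ℏc)⁻³.
1 GeV⁴ → 1/(ℏc)³ × (1 GeV in J)⁴ = 2.082 × 10³⁷ J/m³.
Convert the energy scale: 3.20 × 10³ MeV⁴ = 3.20 × 10⁻⁹ GeV⁴.
Result: 3.20 × 10⁻⁹ × 2.082 × 10³⁷ = 6.661 × 10²⁸ J/m³.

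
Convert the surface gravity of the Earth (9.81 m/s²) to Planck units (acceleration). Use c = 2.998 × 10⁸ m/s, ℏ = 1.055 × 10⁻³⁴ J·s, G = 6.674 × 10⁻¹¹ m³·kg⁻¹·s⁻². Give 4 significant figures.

Planck acceleration: a_P = √(c⁷/(ℏG)) = 5.560 × 10⁵¹ m/s².
9.81 / 5.560 × 10⁵¹ = 1.764 × 10⁻⁵¹

1.764 × 10⁻⁵¹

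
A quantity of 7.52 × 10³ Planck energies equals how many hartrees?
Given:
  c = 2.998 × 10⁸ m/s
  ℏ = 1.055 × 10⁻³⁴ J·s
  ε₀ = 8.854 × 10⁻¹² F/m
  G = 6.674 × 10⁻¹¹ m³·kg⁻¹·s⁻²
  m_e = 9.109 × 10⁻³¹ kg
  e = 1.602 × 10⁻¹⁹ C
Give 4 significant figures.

3.379 × 10³⁰

Planck energy: E_P = √(ℏc⁵/G) = 1.957 × 10⁹ J
hartree: E_h = m_e e⁴/(4πε₀ℏ)² = 4.354 × 10⁻¹⁸ J
7.52 × 10³ × 1.957 × 10⁹ / 4.354 × 10⁻¹⁸ = 3.379 × 10³⁰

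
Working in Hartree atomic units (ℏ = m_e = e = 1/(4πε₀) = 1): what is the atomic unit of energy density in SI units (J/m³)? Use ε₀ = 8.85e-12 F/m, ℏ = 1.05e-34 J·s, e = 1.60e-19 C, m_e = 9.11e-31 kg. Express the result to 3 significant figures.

Dimensional analysis gives u_au = E_h/a₀³ = m_e⁴e¹⁰/((4πε₀)⁵ℏ⁸).
E_h = 4.38e-18 J
a₀ = 5.26e-11 m
E_h/a₀³ = 3.01e13 J/m³

3.01e13 J/m³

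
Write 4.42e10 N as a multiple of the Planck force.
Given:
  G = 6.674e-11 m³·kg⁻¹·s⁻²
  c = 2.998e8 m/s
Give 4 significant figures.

3.652e-34

Planck force: F_P = c⁴/G = 1.210e44 N.
4.42e10 / 1.210e44 = 3.652e-34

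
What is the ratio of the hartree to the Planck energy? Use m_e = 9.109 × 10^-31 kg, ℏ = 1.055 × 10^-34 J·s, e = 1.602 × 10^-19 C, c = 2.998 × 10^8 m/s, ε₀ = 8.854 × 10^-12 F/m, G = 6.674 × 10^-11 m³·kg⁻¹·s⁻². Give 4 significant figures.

2.225 × 10^-27

hartree: E_h = m_e e⁴/(4πε₀ℏ)² = 4.354 × 10^-18 J
Planck energy: E_P = √(ℏc⁵/G) = 1.957 × 10^9 J
ratio = 4.354 × 10^-18 / 1.957 × 10^9 = 2.225 × 10^-27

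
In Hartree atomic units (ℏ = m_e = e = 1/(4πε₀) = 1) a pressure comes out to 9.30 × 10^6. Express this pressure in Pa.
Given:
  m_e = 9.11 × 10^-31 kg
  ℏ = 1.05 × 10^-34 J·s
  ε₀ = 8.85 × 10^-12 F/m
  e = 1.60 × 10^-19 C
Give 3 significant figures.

2.80 × 10^20 Pa

One atomic unit of pressure: P_au = E_h/a₀³ = m_e⁴e¹⁰/((4πε₀)⁵ℏ⁸) = 3.01 × 10^13 Pa.
9.30 × 10^6 × 3.01 × 10^13 Pa = 2.80 × 10^20 Pa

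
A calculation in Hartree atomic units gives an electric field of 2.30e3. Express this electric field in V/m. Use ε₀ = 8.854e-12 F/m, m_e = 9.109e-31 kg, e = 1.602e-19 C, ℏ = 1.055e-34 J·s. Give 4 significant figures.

1.180e15 V/m

One atomic unit of electric field: E_au = E_h/(e a₀) = m_e²e⁵/((4πε₀)³ℏ⁴) = 5.131e11 V/m.
2.30e3 × 5.131e11 V/m = 1.180e15 V/m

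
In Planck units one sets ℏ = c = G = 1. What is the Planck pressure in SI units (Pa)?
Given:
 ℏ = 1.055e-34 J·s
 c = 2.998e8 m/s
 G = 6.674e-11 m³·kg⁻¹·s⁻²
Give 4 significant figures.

p_P = c⁷/(ℏG²)
  = 2.177e59 / 4.699e-55
  = 4.632e113 Pa

4.632e113 Pa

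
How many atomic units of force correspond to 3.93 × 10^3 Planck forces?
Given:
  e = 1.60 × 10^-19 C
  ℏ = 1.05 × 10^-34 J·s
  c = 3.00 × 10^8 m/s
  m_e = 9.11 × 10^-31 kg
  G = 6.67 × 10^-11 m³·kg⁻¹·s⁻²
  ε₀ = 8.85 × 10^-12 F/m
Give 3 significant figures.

Planck force: F_P = c⁴/G = 1.21 × 10^44 N
atomic unit of force: F_au = E_h/a₀ = m_e²e⁶/((4πε₀)³ℏ⁴) = 8.33 × 10^-8 N
3.93 × 10^3 × 1.21 × 10^44 / 8.33 × 10^-8 = 5.73 × 10^54

5.73 × 10^54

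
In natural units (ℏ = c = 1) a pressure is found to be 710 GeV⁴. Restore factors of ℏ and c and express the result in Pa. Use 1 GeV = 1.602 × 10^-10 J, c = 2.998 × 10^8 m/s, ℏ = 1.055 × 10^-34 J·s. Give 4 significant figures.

1.478 × 10^40 Pa

Pressure is [E]/[L]³ = [E]⁴/(ℏc)³.
1 GeV⁴ → 1/(ℏc)³ × (1 GeV in J)⁴ = 2.082 × 10^37 Pa.
Result: 710 × 2.082 × 10^37 = 1.478 × 10^40 Pa.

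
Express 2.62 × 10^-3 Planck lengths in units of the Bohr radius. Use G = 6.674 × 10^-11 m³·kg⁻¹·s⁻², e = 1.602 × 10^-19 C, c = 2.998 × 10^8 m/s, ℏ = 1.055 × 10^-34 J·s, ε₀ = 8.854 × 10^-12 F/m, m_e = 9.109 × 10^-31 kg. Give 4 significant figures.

Planck length: ℓ_P = √(ℏG/c³) = 1.616 × 10^-35 m
Bohr radius: a₀ = 4πε₀ℏ²/(m_e e²) = 5.297 × 10^-11 m
2.62 × 10^-3 × 1.616 × 10^-35 / 5.297 × 10^-11 = 7.995 × 10^-28

7.995 × 10^-28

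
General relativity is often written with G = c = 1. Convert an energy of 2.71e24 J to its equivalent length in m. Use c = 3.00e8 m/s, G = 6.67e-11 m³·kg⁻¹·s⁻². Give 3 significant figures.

Energy → length via G/c⁴.
2.71e24 J × (G/c⁴) = 2.23e-20 m

2.23e-20 m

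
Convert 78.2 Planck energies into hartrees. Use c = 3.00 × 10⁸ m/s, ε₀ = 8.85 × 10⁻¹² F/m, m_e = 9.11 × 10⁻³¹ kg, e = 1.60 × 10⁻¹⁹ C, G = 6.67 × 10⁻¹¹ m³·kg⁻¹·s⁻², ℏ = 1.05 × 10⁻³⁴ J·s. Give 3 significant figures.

Planck energy: E_P = √(ℏc⁵/G) = 1.96 × 10⁹ J
hartree: E_h = m_e e⁴/(4πε₀ℏ)² = 4.38 × 10⁻¹⁸ J
78.2 × 1.96 × 10⁹ / 4.38 × 10⁻¹⁸ = 3.49 × 10²⁸

3.49 × 10²⁸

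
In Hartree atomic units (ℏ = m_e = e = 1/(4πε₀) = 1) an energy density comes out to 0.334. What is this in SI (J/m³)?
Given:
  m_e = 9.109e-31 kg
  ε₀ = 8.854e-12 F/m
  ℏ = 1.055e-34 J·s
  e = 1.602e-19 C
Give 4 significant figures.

One atomic unit of energy density: u_au = E_h/a₀³ = m_e⁴e¹⁰/((4πε₀)⁵ℏ⁸) = 2.929e13 J/m³.
0.334 × 2.929e13 J/m³ = 9.783e12 J/m³

9.783e12 J/m³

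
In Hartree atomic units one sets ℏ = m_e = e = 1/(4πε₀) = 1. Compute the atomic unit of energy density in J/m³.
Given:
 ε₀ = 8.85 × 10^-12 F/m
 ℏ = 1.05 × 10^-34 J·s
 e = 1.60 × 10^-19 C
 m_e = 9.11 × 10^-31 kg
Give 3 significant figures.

u_au = E_h/a₀³ = m_e⁴e¹⁰/((4πε₀)⁵ℏ⁸)
E_h = 4.38 × 10^-18 J
a₀ = 5.26 × 10^-11 m
E_h/a₀³ = 3.01 × 10^13 J/m³

3.01 × 10^13 J/m³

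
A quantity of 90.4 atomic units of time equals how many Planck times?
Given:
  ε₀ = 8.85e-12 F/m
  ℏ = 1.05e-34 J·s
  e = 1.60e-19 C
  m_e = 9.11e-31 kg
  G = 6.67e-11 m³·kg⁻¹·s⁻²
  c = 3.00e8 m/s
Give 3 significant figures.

4.04e28

atomic unit of time: τ_au = (4πε₀)²ℏ³/(m_e e⁴) = 2.40e-17 s
Planck time: t_P = √(ℏG/c⁵) = 5.37e-44 s
90.4 × 2.40e-17 / 5.37e-44 = 4.04e28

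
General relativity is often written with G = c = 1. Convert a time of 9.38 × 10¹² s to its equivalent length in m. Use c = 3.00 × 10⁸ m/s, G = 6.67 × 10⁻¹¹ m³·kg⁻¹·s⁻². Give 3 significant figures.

Time → length via c.
9.38 × 10¹² s × (c) = 2.81 × 10²¹ m

2.81 × 10²¹ m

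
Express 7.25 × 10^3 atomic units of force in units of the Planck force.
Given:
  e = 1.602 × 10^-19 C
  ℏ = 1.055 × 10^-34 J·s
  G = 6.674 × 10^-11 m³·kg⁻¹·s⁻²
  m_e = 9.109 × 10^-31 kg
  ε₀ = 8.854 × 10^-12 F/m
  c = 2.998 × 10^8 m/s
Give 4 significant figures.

atomic unit of force: F_au = E_h/a₀ = m_e²e⁶/((4πε₀)³ℏ⁴) = 8.220 × 10^-8 N
Planck force: F_P = c⁴/G = 1.210 × 10^44 N
7.25 × 10^3 × 8.220 × 10^-8 / 1.210 × 10^44 = 4.923 × 10^-48

4.923 × 10^-48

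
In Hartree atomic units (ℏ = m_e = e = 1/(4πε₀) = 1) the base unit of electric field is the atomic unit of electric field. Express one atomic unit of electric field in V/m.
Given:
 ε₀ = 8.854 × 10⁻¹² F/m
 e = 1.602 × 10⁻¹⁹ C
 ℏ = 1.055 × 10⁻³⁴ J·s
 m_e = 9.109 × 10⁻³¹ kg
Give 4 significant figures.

5.131 × 10¹¹ V/m

E_au = E_h/(e a₀) = m_e²e⁵/((4πε₀)³ℏ⁴)
E_h = 4.354 × 10⁻¹⁸ J
a₀ = 5.297 × 10⁻¹¹ m
E_h/(e·a₀) = 5.131 × 10¹¹ V/m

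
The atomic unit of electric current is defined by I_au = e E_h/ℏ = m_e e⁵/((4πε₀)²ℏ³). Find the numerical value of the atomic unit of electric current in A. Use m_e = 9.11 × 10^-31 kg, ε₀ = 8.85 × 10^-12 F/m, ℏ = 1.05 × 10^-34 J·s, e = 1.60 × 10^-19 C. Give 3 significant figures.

6.67 × 10^-3 A

I_au = e E_h/ℏ = m_e e⁵/((4πε₀)²ℏ³)
E_h = 4.38 × 10^-18 J
e·E_h/ℏ = 6.67 × 10^-3 A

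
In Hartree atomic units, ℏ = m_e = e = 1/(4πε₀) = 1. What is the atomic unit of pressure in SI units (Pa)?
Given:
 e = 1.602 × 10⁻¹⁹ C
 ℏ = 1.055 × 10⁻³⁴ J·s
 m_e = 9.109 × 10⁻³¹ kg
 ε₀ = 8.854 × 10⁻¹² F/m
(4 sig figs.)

2.929 × 10¹³ Pa

The unique combination of the constants set to 1 with dimensions of pressure is P_au = E_h/a₀³ = m_e⁴e¹⁰/((4πε₀)⁵ℏ⁸).
E_h = 4.354 × 10⁻¹⁸ J
a₀ = 5.297 × 10⁻¹¹ m
E_h/a₀³ = 2.929 × 10¹³ Pa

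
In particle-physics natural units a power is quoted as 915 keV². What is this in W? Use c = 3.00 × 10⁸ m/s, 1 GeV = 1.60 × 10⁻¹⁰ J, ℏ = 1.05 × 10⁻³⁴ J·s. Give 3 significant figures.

Power is [E]/[T] = [E]²/ℏ.
1 GeV² → 1/ℏ × (1 GeV in J)² = 2.44 × 10¹⁴ W.
Convert the energy scale: 915 keV² = 9.15 × 10⁻¹⁰ GeV².
Result: 9.15 × 10⁻¹⁰ × 2.44 × 10¹⁴ = 2.23 × 10⁵ W.

2.23 × 10⁵ W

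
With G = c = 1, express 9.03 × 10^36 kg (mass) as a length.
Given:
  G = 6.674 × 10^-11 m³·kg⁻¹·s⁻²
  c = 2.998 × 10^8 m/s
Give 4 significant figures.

In G = c = 1 units mass has dimensions of length; the conversion factor is G/c².
9.03 × 10^36 kg × (G/c²) = 6.705 × 10^9 m

6.705 × 10^9 m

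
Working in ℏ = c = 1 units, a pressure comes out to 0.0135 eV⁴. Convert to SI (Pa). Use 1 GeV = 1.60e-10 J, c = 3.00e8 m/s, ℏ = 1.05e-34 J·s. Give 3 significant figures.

Pressure is [E]/[L]³ = [E]⁴/(ℏc)³.
1 GeV⁴ → 1/(ℏc)³ × (1 GeV in J)⁴ = 2.10e37 Pa.
Convert the energy scale: 0.0135 eV⁴ = 1.35e-38 GeV⁴.
Result: 1.35e-38 × 2.10e37 = 0.283 Pa.

0.283 Pa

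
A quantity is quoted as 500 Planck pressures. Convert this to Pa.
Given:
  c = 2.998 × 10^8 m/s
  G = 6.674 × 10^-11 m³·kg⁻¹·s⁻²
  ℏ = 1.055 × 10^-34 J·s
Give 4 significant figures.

2.316 × 10^116 Pa

One Planck pressure: p_P = c⁷/(ℏG²) = 4.632 × 10^113 Pa.
500 × 4.632 × 10^113 Pa = 2.316 × 10^116 Pa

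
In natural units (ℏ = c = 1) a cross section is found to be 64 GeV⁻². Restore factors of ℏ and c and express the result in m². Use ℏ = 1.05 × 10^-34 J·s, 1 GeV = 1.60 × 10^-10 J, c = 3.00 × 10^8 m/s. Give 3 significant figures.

Area is [L]² = [E]⁻²·(ℏc)²; restore (ℏc)².
1 GeV⁻² → (ℏc)² × (1 GeV in J)⁻² = 3.88 × 10^-32 m².
Result: 64 × 3.88 × 10^-32 = 2.48 × 10^-30 m².

2.48 × 10^-30 m²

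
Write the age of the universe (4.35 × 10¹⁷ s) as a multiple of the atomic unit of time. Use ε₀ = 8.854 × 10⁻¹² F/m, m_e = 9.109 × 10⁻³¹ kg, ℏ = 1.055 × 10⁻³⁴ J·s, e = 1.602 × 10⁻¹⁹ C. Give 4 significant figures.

atomic unit of time: τ_au = (4πε₀)²ℏ³/(m_e e⁴) = 2.423 × 10⁻¹⁷ s.
4.35 × 10¹⁷ / 2.423 × 10⁻¹⁷ = 1.795 × 10³⁴

1.795 × 10³⁴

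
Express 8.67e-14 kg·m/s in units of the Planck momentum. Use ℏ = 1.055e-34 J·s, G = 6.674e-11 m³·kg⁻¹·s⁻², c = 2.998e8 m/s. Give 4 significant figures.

1.328e-14

Planck momentum: p_P = √(ℏc³/G) = 6.527 kg·m/s.
8.67e-14 / 6.527 = 1.328e-14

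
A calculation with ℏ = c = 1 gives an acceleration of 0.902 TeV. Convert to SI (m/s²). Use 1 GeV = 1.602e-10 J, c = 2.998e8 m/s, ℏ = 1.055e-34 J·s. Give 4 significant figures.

4.106e35 m/s²

Acceleration is [L]/[T]² = c·[E]/ℏ.
1 GeV → c/ℏ × (1 GeV in J) = 4.552e32 m/s².
Convert the energy scale: 0.902 TeV = 902 GeV.
Result: 902 × 4.552e32 = 4.106e35 m/s².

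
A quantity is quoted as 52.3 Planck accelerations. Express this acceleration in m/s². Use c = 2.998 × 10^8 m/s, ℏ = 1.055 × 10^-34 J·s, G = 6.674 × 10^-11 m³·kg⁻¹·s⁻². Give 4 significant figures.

One Planck acceleration: a_P = √(c⁷/(ℏG)) = 5.560 × 10^51 m/s².
52.3 × 5.560 × 10^51 m/s² = 2.908 × 10^53 m/s²

2.908 × 10^53 m/s²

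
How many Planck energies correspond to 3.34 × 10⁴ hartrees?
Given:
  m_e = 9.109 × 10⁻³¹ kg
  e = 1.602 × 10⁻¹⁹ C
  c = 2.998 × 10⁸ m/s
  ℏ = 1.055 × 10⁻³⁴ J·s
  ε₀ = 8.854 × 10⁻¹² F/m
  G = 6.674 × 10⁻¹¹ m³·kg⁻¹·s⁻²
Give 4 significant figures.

7.433 × 10⁻²³

hartree: E_h = m_e e⁴/(4πε₀ℏ)² = 4.354 × 10⁻¹⁸ J
Planck energy: E_P = √(ℏc⁵/G) = 1.957 × 10⁹ J
3.34 × 10⁴ × 4.354 × 10⁻¹⁸ / 1.957 × 10⁹ = 7.433 × 10⁻²³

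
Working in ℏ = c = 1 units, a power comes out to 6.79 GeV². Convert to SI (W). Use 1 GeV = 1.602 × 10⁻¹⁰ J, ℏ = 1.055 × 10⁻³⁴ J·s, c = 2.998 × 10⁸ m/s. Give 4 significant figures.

1.652 × 10¹⁵ W

Power is [E]/[T] = [E]²/ℏ.
1 GeV² → 1/ℏ × (1 GeV in J)² = 2.433 × 10¹⁴ W.
Result: 6.79 × 2.433 × 10¹⁴ = 1.652 × 10¹⁵ W.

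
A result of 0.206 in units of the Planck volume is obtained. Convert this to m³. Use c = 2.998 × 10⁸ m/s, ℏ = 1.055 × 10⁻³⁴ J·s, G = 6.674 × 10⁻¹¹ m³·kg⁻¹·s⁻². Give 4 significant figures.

One Planck volume: V_P = (ℏG/c³)^(3/2) = 4.224 × 10⁻¹⁰⁵ m³.
0.206 × 4.224 × 10⁻¹⁰⁵ m³ = 8.701 × 10⁻¹⁰⁶ m³

8.701 × 10⁻¹⁰⁶ m³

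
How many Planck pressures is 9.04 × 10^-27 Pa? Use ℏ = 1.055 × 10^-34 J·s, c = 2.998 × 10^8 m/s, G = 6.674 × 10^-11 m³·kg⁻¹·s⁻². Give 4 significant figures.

1.952 × 10^-140

Planck pressure: p_P = c⁷/(ℏG²) = 4.632 × 10^113 Pa.
9.04 × 10^-27 / 4.632 × 10^113 = 1.952 × 10^-140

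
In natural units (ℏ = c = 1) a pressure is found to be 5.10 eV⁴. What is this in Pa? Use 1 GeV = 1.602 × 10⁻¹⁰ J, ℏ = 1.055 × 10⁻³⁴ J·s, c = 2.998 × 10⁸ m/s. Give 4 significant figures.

106.2 Pa

Pressure is [E]/[L]³ = [E]⁴/(ℏc)³.
1 GeV⁴ → 1/(ℏc)³ × (1 GeV in J)⁴ = 2.082 × 10³⁷ Pa.
Convert the energy scale: 5.10 eV⁴ = 5.10 × 10⁻³⁶ GeV⁴.
Result: 5.10 × 10⁻³⁶ × 2.082 × 10³⁷ = 106.2 Pa.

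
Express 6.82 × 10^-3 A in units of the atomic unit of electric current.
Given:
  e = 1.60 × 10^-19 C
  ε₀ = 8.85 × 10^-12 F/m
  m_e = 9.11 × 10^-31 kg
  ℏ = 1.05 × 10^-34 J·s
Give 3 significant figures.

1.02

atomic unit of electric current: I_au = e E_h/ℏ = m_e e⁵/((4πε₀)²ℏ³) = 6.67 × 10^-3 A.
6.82 × 10^-3 / 6.67 × 10^-3 = 1.02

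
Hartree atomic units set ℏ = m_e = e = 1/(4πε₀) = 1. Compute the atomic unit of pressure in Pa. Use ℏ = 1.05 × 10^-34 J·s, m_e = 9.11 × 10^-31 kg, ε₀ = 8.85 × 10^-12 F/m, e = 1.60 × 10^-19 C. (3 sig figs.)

3.01 × 10^13 Pa

From ℏ = m_e = e = 1/(4πε₀) = 1 the pressure scale is P_au = E_h/a₀³ = m_e⁴e¹⁰/((4πε₀)⁵ℏ⁸).
E_h = 4.38 × 10^-18 J
a₀ = 5.26 × 10^-11 m
E_h/a₀³ = 3.01 × 10^13 Pa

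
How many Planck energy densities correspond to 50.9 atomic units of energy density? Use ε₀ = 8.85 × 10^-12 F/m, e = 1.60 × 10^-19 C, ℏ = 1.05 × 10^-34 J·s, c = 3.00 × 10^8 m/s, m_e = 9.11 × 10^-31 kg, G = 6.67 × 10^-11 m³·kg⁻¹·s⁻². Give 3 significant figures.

3.28 × 10^-99

atomic unit of energy density: u_au = E_h/a₀³ = m_e⁴e¹⁰/((4πε₀)⁵ℏ⁸) = 3.01 × 10^13 J/m³
Planck energy density: u_P = c⁷/(ℏG²) = 4.68 × 10^113 J/m³
50.9 × 3.01 × 10^13 / 4.68 × 10^113 = 3.28 × 10^-99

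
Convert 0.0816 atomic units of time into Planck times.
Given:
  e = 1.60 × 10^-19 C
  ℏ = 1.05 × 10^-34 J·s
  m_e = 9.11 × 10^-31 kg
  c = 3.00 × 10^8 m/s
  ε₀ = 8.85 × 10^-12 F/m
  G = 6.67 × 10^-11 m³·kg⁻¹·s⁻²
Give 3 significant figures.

atomic unit of time: τ_au = (4πε₀)²ℏ³/(m_e e⁴) = 2.40 × 10^-17 s
Planck time: t_P = √(ℏG/c⁵) = 5.37 × 10^-44 s
0.0816 × 2.40 × 10^-17 / 5.37 × 10^-44 = 3.65 × 10^25

3.65 × 10^25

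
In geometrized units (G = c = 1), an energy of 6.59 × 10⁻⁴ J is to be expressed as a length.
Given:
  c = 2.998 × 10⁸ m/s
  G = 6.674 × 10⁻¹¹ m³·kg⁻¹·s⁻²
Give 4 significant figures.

5.444 × 10⁻⁴⁸ m

Energy → length via G/c⁴.
6.59 × 10⁻⁴ J × (G/c⁴) = 5.444 × 10⁻⁴⁸ m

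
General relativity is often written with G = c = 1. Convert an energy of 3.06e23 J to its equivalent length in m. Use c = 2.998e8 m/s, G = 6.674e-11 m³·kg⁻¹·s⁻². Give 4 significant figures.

Energy → length via G/c⁴.
3.06e23 J × (G/c⁴) = 2.528e-21 m

2.528e-21 m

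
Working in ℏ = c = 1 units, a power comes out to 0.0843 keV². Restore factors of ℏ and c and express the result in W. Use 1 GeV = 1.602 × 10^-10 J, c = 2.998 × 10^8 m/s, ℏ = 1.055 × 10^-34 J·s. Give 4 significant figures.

Power is [E]/[T] = [E]²/ℏ.
1 GeV² → 1/ℏ × (1 GeV in J)² = 2.433 × 10^14 W.
Convert the energy scale: 0.0843 keV² = 8.43 × 10^-14 GeV².
Result: 8.43 × 10^-14 × 2.433 × 10^14 = 20.51 W.

20.51 W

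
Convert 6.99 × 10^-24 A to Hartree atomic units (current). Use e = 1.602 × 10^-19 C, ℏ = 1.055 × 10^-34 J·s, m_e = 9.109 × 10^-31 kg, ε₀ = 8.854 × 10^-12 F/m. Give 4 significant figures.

1.057 × 10^-21

atomic unit of electric current: I_au = e E_h/ℏ = m_e e⁵/((4πε₀)²ℏ³) = 6.612 × 10^-3 A.
6.99 × 10^-24 / 6.612 × 10^-3 = 1.057 × 10^-21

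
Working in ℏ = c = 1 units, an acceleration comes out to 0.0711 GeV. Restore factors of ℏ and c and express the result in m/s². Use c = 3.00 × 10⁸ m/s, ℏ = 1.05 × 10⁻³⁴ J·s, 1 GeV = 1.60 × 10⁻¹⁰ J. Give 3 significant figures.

3.25 × 10³¹ m/s²

Acceleration is [L]/[T]² = c·[E]/ℏ.
1 GeV → c/ℏ × (1 GeV in J) = 4.57 × 10³² m/s².
Result: 0.0711 × 4.57 × 10³² = 3.25 × 10³¹ m/s².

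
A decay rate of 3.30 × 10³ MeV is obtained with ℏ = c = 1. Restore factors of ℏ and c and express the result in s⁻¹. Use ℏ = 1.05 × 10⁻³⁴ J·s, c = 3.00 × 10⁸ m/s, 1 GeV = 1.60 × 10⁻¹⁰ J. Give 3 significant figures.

5.03 × 10²⁴ s⁻¹

A rate is [E]/ℏ; divide by ℏ.
1 GeV → 1/ℏ × (1 GeV in J) = 1.52 × 10²⁴ s⁻¹.
Convert the energy scale: 3.30 × 10³ MeV = 3.30 GeV.
Result: 3.30 × 1.52 × 10²⁴ = 5.03 × 10²⁴ s⁻¹.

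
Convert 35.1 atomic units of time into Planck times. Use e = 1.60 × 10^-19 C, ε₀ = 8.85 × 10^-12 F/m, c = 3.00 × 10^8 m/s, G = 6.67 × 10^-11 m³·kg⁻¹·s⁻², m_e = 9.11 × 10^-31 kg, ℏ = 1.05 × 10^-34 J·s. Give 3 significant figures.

atomic unit of time: τ_au = (4πε₀)²ℏ³/(m_e e⁴) = 2.40 × 10^-17 s
Planck time: t_P = √(ℏG/c⁵) = 5.37 × 10^-44 s
35.1 × 2.40 × 10^-17 / 5.37 × 10^-44 = 1.57 × 10^28

1.57 × 10^28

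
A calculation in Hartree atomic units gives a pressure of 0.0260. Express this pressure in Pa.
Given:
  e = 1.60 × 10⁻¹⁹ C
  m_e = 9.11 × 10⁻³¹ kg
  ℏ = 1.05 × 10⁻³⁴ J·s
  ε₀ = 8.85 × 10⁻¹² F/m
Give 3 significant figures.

7.83 × 10¹¹ Pa

One atomic unit of pressure: P_au = E_h/a₀³ = m_e⁴e¹⁰/((4πε₀)⁵ℏ⁸) = 3.01 × 10¹³ Pa.
0.0260 × 3.01 × 10¹³ Pa = 7.83 × 10¹¹ Pa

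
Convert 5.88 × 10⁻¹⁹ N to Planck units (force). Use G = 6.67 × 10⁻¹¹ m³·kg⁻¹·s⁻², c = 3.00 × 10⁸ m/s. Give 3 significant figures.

Planck force: F_P = c⁴/G = 1.21 × 10⁴⁴ N.
5.88 × 10⁻¹⁹ / 1.21 × 10⁴⁴ = 4.84 × 10⁻⁶³

4.84 × 10⁻⁶³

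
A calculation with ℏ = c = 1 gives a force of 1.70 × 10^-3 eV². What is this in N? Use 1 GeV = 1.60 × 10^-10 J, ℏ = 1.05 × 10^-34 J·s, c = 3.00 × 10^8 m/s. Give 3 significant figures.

Force is [E]/[L] = [E]²/(ℏc); restore (ℏc)⁻¹.
1 GeV² → 1/(ℏc) × (1 GeV in J)² = 8.13 × 10^5 N.
Convert the energy scale: 1.70 × 10^-3 eV² = 1.70 × 10^-21 GeV².
Result: 1.70 × 10^-21 × 8.13 × 10^5 = 1.38 × 10^-15 N.

1.38 × 10^-15 N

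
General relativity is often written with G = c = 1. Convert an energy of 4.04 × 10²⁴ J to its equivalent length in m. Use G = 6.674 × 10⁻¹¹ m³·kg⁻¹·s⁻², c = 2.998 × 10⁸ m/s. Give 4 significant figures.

Energy → length via G/c⁴.
4.04 × 10²⁴ J × (G/c⁴) = 3.338 × 10⁻²⁰ m

3.338 × 10⁻²⁰ m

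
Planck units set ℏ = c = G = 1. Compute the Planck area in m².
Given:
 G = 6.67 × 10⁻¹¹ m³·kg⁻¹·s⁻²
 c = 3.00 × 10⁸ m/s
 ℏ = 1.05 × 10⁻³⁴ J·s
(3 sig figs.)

2.59 × 10⁻⁷⁰ m²

Dimensional analysis gives A_P = ℏG/c³.
  = 7.00 × 10⁻⁴⁵ / 2.70 × 10²⁵
  = 2.59 × 10⁻⁷⁰ m²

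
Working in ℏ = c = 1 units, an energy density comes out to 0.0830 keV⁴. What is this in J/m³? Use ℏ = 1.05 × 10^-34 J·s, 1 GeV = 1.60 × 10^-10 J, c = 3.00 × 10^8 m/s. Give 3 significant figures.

[E]/[L]³ = [E]⁴/(ℏc)³; restore (ℏc)⁻³.
1 GeV⁴ → 1/(ℏc)³ × (1 GeV in J)⁴ = 2.10 × 10^37 J/m³.
Convert the energy scale: 0.0830 keV⁴ = 8.30 × 10^-26 GeV⁴.
Result: 8.30 × 10^-26 × 2.10 × 10^37 = 1.74 × 10^12 J/m³.

1.74 × 10^12 J/m³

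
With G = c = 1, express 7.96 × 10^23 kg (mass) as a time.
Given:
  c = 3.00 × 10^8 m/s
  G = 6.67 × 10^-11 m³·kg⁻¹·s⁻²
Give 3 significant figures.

1.97 × 10^-12 s

Mass → time via G/c³.
7.96 × 10^23 kg × (G/c³) = 1.97 × 10^-12 s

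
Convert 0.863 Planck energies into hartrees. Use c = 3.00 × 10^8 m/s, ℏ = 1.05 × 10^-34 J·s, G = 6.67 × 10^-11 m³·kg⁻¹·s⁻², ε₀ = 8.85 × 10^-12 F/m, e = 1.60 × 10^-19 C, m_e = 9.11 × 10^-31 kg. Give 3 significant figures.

Planck energy: E_P = √(ℏc⁵/G) = 1.96 × 10^9 J
hartree: E_h = m_e e⁴/(4πε₀ℏ)² = 4.38 × 10^-18 J
0.863 × 1.96 × 10^9 / 4.38 × 10^-18 = 3.86 × 10^26

3.86 × 10^26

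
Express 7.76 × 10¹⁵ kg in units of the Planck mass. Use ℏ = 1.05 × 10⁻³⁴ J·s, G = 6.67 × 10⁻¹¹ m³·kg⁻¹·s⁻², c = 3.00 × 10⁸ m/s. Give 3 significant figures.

3.57 × 10²³

Planck mass: m_P = √(ℏc/G) = 2.17 × 10⁻⁸ kg.
7.76 × 10¹⁵ / 2.17 × 10⁻⁸ = 3.57 × 10²³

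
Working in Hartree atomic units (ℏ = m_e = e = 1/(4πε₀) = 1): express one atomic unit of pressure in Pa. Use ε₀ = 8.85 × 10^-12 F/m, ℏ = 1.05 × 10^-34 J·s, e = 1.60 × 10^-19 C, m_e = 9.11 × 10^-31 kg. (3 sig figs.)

Dimensional analysis gives P_au = E_h/a₀³ = m_e⁴e¹⁰/((4πε₀)⁵ℏ⁸).
E_h = 4.38 × 10^-18 J
a₀ = 5.26 × 10^-11 m
E_h/a₀³ = 3.01 × 10^13 Pa

3.01 × 10^13 Pa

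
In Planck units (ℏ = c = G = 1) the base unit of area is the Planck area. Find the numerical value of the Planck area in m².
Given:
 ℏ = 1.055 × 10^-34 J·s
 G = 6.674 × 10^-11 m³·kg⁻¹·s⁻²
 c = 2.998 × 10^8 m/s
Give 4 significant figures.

A_P = ℏG/c³
  = 7.041 × 10^-45 / 2.695 × 10^25
  = 2.613 × 10^-70 m²

2.613 × 10^-70 m²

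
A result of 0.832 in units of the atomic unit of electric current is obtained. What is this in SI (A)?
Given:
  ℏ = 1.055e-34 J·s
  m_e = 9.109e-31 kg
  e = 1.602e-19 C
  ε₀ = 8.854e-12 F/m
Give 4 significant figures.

One atomic unit of electric current: I_au = e E_h/ℏ = m_e e⁵/((4πε₀)²ℏ³) = 6.612e-3 A.
0.832 × 6.612e-3 A = 5.501e-3 A

5.501e-3 A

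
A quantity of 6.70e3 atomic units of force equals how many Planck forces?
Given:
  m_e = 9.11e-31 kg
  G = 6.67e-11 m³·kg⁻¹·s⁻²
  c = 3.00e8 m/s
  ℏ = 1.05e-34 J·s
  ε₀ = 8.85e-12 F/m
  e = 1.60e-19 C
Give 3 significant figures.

atomic unit of force: F_au = E_h/a₀ = m_e²e⁶/((4πε₀)³ℏ⁴) = 8.33e-8 N
Planck force: F_P = c⁴/G = 1.21e44 N
6.70e3 × 8.33e-8 / 1.21e44 = 4.59e-48

4.59e-48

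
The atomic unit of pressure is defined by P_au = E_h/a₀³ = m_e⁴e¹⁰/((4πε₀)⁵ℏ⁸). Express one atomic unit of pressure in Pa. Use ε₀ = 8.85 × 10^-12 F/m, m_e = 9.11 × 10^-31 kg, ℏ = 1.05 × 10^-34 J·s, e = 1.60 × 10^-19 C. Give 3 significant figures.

3.01 × 10^13 Pa

P_au = E_h/a₀³ = m_e⁴e¹⁰/((4πε₀)⁵ℏ⁸)
E_h = 4.38 × 10^-18 J
a₀ = 5.26 × 10^-11 m
E_h/a₀³ = 3.01 × 10^13 Pa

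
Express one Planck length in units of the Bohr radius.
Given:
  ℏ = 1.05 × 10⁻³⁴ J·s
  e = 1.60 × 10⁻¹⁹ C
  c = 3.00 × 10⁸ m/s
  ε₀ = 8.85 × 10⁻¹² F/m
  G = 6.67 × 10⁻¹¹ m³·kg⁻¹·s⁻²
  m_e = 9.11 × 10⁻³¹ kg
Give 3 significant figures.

3.06 × 10⁻²⁵

Planck length: ℓ_P = √(ℏG/c³) = 1.61 × 10⁻³⁵ m
Bohr radius: a₀ = 4πε₀ℏ²/(m_e e²) = 5.26 × 10⁻¹¹ m
ratio = 1.61 × 10⁻³⁵ / 5.26 × 10⁻¹¹ = 3.06 × 10⁻²⁵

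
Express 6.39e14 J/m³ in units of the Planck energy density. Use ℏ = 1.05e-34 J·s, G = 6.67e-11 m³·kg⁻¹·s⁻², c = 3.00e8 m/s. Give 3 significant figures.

Planck energy density: u_P = c⁷/(ℏG²) = 4.68e113 J/m³.
6.39e14 / 4.68e113 = 1.36e-99

1.36e-99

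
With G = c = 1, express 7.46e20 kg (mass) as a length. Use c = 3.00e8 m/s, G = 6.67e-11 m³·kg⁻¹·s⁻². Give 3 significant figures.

In G = c = 1 units mass has dimensions of length; the conversion factor is G/c².
7.46e20 kg × (G/c²) = 5.53e-7 m

5.53e-7 m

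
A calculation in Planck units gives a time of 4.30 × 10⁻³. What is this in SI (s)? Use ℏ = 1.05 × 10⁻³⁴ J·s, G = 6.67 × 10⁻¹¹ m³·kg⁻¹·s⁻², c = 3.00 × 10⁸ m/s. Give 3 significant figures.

2.31 × 10⁻⁴⁶ s

One Planck time: t_P = √(ℏG/c⁵) = 5.37 × 10⁻⁴⁴ s.
4.30 × 10⁻³ × 5.37 × 10⁻⁴⁴ s = 2.31 × 10⁻⁴⁶ s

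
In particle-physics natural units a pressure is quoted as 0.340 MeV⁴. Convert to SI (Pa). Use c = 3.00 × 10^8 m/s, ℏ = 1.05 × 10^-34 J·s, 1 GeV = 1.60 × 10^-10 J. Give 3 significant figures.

7.13 × 10^24 Pa

Pressure is [E]/[L]³ = [E]⁴/(ℏc)³.
1 GeV⁴ → 1/(ℏc)³ × (1 GeV in J)⁴ = 2.10 × 10^37 Pa.
Convert the energy scale: 0.340 MeV⁴ = 3.40 × 10^-13 GeV⁴.
Result: 3.40 × 10^-13 × 2.10 × 10^37 = 7.13 × 10^24 Pa.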